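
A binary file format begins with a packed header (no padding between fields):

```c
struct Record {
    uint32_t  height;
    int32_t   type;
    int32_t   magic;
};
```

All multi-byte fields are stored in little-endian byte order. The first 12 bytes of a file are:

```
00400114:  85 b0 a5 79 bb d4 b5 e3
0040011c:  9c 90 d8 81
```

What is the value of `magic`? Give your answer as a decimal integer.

`magic` follows `height` (4 B), `type` (4 B), so it starts at offset 4 + 4 = 8 and occupies 4 bytes.
Bytes at offsets 8..11: 9C 90 D8 81.
Little-endian stores the least-significant byte at the lowest address.
Reassemble most-significant byte first: 81 D8 90 9C → 0x81D8909C.
Top bit is set, so as a signed 32-bit value this is 0x81D8909C − 2^32 = -2116513636.

-2116513636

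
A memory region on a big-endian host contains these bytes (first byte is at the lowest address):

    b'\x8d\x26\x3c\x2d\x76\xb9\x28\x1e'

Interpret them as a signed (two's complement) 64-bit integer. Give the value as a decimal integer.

Big-endian: lowest address holds the most-significant byte.
The bytes are already most-significant first: 0x8D263C2D76B9281E.
Top bit is set, so as a signed 64-bit value this is 0x8D263C2D76B9281E − 2^64 = -8275861099283666914.

-8275861099283666914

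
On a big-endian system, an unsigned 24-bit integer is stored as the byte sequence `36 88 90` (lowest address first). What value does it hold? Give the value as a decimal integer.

3573904

In big-endian order the high byte comes first in memory.
The bytes are already most-significant first: 0x368890.
0x368890 = 3573904.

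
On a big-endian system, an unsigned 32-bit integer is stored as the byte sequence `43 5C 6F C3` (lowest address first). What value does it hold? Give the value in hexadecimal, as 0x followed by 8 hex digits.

0x435C6FC3

In big-endian order the high byte comes first in memory.
The bytes are already most-significant first: 0x435C6FC3.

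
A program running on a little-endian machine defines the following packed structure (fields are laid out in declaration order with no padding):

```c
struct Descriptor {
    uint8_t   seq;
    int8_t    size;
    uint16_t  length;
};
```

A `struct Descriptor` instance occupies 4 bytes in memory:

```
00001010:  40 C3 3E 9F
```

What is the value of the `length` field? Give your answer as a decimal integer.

40766

`length` follows `seq` (1 B), `size` (1 B), so it starts at offset 1 + 1 = 2 and occupies 2 bytes.
Bytes at offsets 2..3: 3E 9F.
Little-endian stores the least-significant byte at the lowest address.
Reassemble most-significant byte first: 9F 3E → 0x9F3E.
0x9F3E = 40766.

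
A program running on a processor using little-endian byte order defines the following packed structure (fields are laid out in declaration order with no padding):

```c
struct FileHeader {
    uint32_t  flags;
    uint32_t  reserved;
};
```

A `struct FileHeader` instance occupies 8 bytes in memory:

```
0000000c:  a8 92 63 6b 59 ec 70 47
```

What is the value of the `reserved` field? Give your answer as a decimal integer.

`reserved` follows `flags` (4 bytes), so it starts at byte offset 4 and occupies 4 bytes.
Bytes at offsets 4..7: 59 EC 70 47.
In little-endian order the low byte comes first in memory.
Reassemble most-significant byte first: 47 70 EC 59 → 0x4770EC59.
0x4770EC59 = 1198582873.

1198582873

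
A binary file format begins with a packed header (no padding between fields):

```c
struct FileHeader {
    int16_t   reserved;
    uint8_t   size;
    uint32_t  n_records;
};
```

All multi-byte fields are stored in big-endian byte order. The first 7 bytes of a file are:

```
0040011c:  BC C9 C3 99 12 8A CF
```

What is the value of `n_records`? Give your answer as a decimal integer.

`n_records` follows `reserved` (2 B), `size` (1 B), so it starts at offset 2 + 1 = 3 and occupies 4 bytes.
Bytes at offsets 3..6: 99 12 8A CF.
Big-endian: lowest address holds the most-significant byte.
The bytes are already most-significant first: 0x99128ACF.
0x99128ACF = 2568129231.

2568129231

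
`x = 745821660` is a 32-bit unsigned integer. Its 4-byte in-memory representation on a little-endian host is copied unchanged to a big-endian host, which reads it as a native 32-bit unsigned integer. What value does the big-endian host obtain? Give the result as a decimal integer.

745821660 in 32-bit hexadecimal is 0x2C7455DC.
Stored little-endian, the bytes at ascending addresses are DC 55 74 2C.
Read back as big-endian, the last byte is least significant, giving 0xDC55742C.
0xDC55742C = 3696587820.

3696587820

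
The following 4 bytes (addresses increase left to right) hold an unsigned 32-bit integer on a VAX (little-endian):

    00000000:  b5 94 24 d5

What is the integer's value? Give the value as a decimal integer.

3575944373

Little-endian stores the least-significant byte at the lowest address.
Reassemble most-significant byte first: D5 24 94 B5 → 0xD52494B5.
0xD52494B5 = 3575944373.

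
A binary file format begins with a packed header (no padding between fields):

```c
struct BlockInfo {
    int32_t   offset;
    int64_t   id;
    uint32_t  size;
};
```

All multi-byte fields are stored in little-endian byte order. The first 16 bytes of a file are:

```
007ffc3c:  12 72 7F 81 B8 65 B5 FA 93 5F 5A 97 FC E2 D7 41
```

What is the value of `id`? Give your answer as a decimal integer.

-7540609536907450952

`id` follows `offset` (4 bytes), so it starts at byte offset 4 and occupies 8 bytes.
Bytes at offsets 4..11: B8 65 B5 FA 93 5F 5A 97.
Little-endian: lowest address holds the least-significant byte.
Reassemble most-significant byte first: 97 5A 5F 93 FA B5 65 B8 → 0x975A5F93FAB565B8.
Top bit is set, so as a signed 64-bit value this is 0x975A5F93FAB565B8 − 2^64 = -7540609536907450952.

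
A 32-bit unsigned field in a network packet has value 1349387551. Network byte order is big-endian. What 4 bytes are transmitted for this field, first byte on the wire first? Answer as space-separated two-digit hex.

50 6E 05 1F

1349387551 in hexadecimal, padded to 32 bits, is 0x506E051F.
Split into bytes (most-significant first): 50 6E 05 1F.
Big-endian: lowest address holds the most-significant byte.
So the memory order matches the most-significant-first order: 50 6E 05 1F.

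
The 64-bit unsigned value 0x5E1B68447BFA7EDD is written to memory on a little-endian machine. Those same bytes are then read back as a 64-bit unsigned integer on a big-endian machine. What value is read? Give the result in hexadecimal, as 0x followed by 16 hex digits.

0xDD7EFA7B44681B5E

Stored little-endian, the bytes at ascending addresses are DD 7E FA 7B 44 68 1B 5E.
Read back as big-endian, the last byte is least significant, giving 0xDD7EFA7B44681B5E.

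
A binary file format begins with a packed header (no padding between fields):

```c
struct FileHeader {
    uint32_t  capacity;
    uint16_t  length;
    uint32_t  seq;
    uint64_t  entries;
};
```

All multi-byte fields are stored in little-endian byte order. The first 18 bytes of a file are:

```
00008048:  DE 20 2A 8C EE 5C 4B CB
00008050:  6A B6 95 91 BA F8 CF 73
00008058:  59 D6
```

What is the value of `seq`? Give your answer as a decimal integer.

3060452171

`seq` follows `capacity` (4 B), `length` (2 B), so it starts at offset 4 + 2 = 6 and occupies 4 bytes.
Bytes at offsets 6..9: 4B CB 6A B6.
In little-endian order the low byte comes first in memory.
Reassemble most-significant byte first: B6 6A CB 4B → 0xB66ACB4B.
0xB66ACB4B = 3060452171.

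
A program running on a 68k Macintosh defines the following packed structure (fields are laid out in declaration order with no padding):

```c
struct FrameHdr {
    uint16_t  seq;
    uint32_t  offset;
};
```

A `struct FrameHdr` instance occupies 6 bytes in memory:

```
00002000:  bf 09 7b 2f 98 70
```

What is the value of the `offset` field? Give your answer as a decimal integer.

`offset` follows `seq` (2 bytes), so it starts at byte offset 2 and occupies 4 bytes.
Bytes at offsets 2..5: 7B 2F 98 70.
Big-endian stores the most-significant byte at the lowest address.
The bytes are already most-significant first: 0x7B2F9870.
0x7B2F9870 = 2066716784.

2066716784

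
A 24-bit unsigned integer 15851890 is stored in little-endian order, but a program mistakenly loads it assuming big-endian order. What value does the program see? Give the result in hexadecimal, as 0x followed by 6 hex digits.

0x72E1F1

15851890 in 24-bit hexadecimal is 0xF1E172.
Stored little-endian, the bytes at ascending addresses are 72 E1 F1.
Read back as big-endian, the last byte is least significant, giving 0x72E1F1.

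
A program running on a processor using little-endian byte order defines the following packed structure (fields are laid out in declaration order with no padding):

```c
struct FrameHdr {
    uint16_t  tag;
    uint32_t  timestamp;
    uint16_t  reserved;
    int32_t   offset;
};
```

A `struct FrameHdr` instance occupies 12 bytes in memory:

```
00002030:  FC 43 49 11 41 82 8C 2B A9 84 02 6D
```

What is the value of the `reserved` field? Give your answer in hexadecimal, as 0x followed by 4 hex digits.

`reserved` follows `tag` (2 B), `timestamp` (4 B), so it starts at offset 2 + 4 = 6 and occupies 2 bytes.
Bytes at offsets 6..7: 8C 2B.
In little-endian order the low byte comes first in memory.
Reassemble most-significant byte first: 2B 8C → 0x2B8C.

0x2B8C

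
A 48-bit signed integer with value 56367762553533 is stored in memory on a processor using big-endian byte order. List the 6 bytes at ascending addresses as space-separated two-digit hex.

33 44 24 76 BA BD

56367762553533 in hexadecimal, padded to 48 bits, is 0x33442476BABD.
Split into bytes (most-significant first): 33 44 24 76 BA BD.
In big-endian order the high byte comes first in memory.
So the memory order matches the most-significant-first order: 33 44 24 76 BA BD.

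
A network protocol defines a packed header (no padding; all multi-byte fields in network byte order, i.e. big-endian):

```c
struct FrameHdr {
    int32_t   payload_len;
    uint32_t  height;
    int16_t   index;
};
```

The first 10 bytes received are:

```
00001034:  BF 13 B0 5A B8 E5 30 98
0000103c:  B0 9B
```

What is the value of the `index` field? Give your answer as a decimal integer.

-20325

`index` follows `payload_len` (4 B), `height` (4 B), so it starts at offset 4 + 4 = 8 and occupies 2 bytes.
Bytes at offsets 8..9: B0 9B.
In big-endian order the high byte comes first in memory.
The bytes are already most-significant first: 0xB09B.
Top bit is set, so as a signed 16-bit value this is 0xB09B − 2^16 = -20325.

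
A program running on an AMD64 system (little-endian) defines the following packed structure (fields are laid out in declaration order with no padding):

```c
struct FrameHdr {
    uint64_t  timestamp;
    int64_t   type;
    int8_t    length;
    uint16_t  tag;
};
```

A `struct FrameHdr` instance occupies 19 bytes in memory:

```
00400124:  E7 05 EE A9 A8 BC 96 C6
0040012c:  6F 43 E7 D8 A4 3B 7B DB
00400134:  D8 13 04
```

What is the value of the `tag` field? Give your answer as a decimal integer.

`tag` follows `timestamp` (8 B), `type` (8 B), `length` (1 B), so it starts at offset 8 + 8 + 1 = 17 and occupies 2 bytes.
Bytes at offsets 17..18: 13 04.
Little-endian: lowest address holds the least-significant byte.
Reassemble most-significant byte first: 04 13 → 0x0413.
0x0413 = 1043.

1043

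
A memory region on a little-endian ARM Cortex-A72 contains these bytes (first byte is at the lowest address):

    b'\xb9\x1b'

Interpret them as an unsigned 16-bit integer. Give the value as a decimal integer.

Little-endian: lowest address holds the least-significant byte.
Reassemble most-significant byte first: 1B B9 → 0x1BB9.
0x1BB9 = 7097.

7097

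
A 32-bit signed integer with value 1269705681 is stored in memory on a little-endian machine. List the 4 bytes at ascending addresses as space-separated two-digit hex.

1269705681 in hexadecimal, padded to 32 bits, is 0x4BAE2BD1.
Split into bytes (most-significant first): 4B AE 2B D1.
In little-endian order the low byte comes first in memory.
So at ascending addresses the bytes are D1 2B AE 4B.

D1 2B AE 4B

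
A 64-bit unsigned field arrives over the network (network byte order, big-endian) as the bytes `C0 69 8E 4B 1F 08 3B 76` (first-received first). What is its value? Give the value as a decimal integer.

13864769381131107190

Big-endian: lowest address holds the most-significant byte.
The bytes are already most-significant first: 0xC0698E4B1F083B76.
0xC0698E4B1F083B76 = 13864769381131107190.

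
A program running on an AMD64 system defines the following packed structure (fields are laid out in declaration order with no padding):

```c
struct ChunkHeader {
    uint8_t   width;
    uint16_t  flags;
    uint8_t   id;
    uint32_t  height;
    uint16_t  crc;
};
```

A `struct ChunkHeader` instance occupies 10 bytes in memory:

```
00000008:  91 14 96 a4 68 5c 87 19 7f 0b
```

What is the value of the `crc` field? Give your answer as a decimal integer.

`crc` follows `width` (1 B), `flags` (2 B), `id` (1 B), `height` (4 B), so it starts at offset 1 + 2 + 1 + 4 = 8 and occupies 2 bytes.
Bytes at offsets 8..9: 7F 0B.
Little-endian: lowest address holds the least-significant byte.
Reassemble most-significant byte first: 0B 7F → 0x0B7F.
0x0B7F = 2943.

2943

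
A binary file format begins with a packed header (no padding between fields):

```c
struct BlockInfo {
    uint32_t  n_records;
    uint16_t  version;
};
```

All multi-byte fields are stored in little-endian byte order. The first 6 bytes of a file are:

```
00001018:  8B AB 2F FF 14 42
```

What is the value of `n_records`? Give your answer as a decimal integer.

4281314187

`n_records` is the first field, at byte offset 0, occupying 4 bytes.
Bytes at offsets 0..3: 8B AB 2F FF.
Little-endian stores the least-significant byte at the lowest address.
Reassemble most-significant byte first: FF 2F AB 8B → 0xFF2FAB8B.
0xFF2FAB8B = 4281314187.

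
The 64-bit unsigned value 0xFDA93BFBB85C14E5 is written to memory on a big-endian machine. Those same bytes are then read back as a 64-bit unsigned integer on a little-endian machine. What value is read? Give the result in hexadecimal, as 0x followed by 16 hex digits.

0xE5145CB8FB3BA9FD

Stored big-endian, the bytes at ascending addresses are FD A9 3B FB B8 5C 14 E5.
Read back as little-endian, the first byte is least significant, giving 0xE5145CB8FB3BA9FD.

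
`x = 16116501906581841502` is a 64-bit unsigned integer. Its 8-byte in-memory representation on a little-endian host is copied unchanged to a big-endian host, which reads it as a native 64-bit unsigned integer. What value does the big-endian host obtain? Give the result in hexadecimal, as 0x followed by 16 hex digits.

0x5E66B75B1851A9DF

16116501906581841502 in 64-bit hexadecimal is 0xDFA951185BB7665E.
Stored little-endian, the bytes at ascending addresses are 5E 66 B7 5B 18 51 A9 DF.
Read back as big-endian, the last byte is least significant, giving 0x5E66B75B1851A9DF.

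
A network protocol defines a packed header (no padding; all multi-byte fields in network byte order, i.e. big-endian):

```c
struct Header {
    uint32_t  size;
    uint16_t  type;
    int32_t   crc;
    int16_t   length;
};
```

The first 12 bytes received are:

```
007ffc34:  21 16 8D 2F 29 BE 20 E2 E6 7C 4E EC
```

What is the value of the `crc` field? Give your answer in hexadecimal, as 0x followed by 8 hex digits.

`crc` follows `size` (4 B), `type` (2 B), so it starts at offset 4 + 2 = 6 and occupies 4 bytes.
Bytes at offsets 6..9: 20 E2 E6 7C.
Big-endian: lowest address holds the most-significant byte.
The bytes are already most-significant first: 0x20E2E67C.

0x20E2E67C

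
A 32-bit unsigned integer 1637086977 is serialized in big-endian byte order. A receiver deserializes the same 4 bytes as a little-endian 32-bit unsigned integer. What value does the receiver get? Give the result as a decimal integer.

33002337

1637086977 in 32-bit hexadecimal is 0x6193F701.
Stored big-endian, the bytes at ascending addresses are 61 93 F7 01.
Read back as little-endian, the first byte is least significant, giving 0x01F79361.
0x01F79361 = 33002337.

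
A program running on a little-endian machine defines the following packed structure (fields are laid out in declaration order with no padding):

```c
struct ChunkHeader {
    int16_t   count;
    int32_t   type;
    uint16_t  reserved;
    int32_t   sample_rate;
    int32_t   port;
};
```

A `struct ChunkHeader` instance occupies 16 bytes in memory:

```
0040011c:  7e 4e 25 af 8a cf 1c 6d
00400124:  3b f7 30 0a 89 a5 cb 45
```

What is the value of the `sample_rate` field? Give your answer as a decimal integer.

170981179

`sample_rate` follows `count` (2 B), `type` (4 B), `reserved` (2 B), so it starts at offset 2 + 4 + 2 = 8 and occupies 4 bytes.
Bytes at offsets 8..11: 3B F7 30 0A.
Little-endian stores the least-significant byte at the lowest address.
Reassemble most-significant byte first: 0A 30 F7 3B → 0x0A30F73B.
0x0A30F73B = 170981179.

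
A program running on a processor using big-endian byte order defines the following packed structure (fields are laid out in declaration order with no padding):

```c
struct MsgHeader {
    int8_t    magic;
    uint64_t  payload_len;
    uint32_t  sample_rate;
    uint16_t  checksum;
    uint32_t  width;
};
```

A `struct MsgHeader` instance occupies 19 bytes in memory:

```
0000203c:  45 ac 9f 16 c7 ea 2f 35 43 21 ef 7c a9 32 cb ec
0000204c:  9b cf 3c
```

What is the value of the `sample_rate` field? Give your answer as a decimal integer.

`sample_rate` follows `magic` (1 B), `payload_len` (8 B), so it starts at offset 1 + 8 = 9 and occupies 4 bytes.
Bytes at offsets 9..12: 21 EF 7C A9.
Big-endian stores the most-significant byte at the lowest address.
The bytes are already most-significant first: 0x21EF7CA9.
0x21EF7CA9 = 569343145.

569343145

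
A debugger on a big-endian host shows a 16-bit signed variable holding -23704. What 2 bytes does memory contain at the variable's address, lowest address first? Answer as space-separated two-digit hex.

A3 68

Two's complement of -23704 in 16 bits: 23704 = 0x5C98; invert → 0xA367; add 1 → 0xA368.
Split into bytes (most-significant first): A3 68.
Big-endian: lowest address holds the most-significant byte.
So the memory order matches the most-significant-first order: A3 68.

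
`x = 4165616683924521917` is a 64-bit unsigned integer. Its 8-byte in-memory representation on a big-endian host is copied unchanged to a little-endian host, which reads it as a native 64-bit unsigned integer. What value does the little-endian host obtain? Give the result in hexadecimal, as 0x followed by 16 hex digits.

4165616683924521917 in 64-bit hexadecimal is 0x39CF3E4DBBC303BD.
Stored big-endian, the bytes at ascending addresses are 39 CF 3E 4D BB C3 03 BD.
Read back as little-endian, the first byte is least significant, giving 0xBD03C3BB4D3ECF39.

0xBD03C3BB4D3ECF39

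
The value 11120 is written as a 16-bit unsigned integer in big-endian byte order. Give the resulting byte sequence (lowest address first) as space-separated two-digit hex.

11120 in hexadecimal, padded to 16 bits, is 0x2B70.
Split into bytes (most-significant first): 2B 70.
Big-endian: lowest address holds the most-significant byte.
So the memory order matches the most-significant-first order: 2B 70.

2B 70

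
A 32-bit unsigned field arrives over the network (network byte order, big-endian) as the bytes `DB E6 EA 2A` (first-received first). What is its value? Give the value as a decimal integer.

In big-endian order the high byte comes first in memory.
The bytes are already most-significant first: 0xDBE6EA2A.
0xDBE6EA2A = 3689343530.

3689343530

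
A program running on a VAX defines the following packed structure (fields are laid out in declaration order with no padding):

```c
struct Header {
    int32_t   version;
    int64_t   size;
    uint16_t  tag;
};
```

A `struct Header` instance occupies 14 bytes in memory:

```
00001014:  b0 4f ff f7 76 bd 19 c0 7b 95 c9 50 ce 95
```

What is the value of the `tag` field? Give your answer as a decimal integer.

`tag` follows `version` (4 B), `size` (8 B), so it starts at offset 4 + 8 = 12 and occupies 2 bytes.
Bytes at offsets 12..13: CE 95.
Little-endian stores the least-significant byte at the lowest address.
Reassemble most-significant byte first: 95 CE → 0x95CE.
0x95CE = 38350.

38350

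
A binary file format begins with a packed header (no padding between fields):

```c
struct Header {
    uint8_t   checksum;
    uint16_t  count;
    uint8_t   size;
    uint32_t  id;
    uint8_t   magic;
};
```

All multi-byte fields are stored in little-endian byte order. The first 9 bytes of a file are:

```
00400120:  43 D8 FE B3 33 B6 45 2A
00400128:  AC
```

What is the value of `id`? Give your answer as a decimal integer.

709211699

`id` follows `checksum` (1 B), `count` (2 B), `size` (1 B), so it starts at offset 1 + 2 + 1 = 4 and occupies 4 bytes.
Bytes at offsets 4..7: 33 B6 45 2A.
Little-endian stores the least-significant byte at the lowest address.
Reassemble most-significant byte first: 2A 45 B6 33 → 0x2A45B633.
0x2A45B633 = 709211699.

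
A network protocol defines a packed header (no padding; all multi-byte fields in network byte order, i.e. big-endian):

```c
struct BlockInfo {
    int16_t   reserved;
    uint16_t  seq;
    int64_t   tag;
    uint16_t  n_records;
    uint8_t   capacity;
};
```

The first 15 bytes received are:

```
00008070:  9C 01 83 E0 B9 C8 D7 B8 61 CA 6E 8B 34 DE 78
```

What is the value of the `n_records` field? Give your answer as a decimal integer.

`n_records` follows `reserved` (2 B), `seq` (2 B), `tag` (8 B), so it starts at offset 2 + 2 + 8 = 12 and occupies 2 bytes.
Bytes at offsets 12..13: 34 DE.
Big-endian: lowest address holds the most-significant byte.
The bytes are already most-significant first: 0x34DE.
0x34DE = 13534.

13534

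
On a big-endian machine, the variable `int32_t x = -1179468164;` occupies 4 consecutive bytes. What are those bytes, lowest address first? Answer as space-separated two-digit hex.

B9 B2 BE 7C

Two's complement of -1179468164 in 32 bits: 1179468164 = 0x464D4184; invert → 0xB9B2BE7B; add 1 → 0xB9B2BE7C.
Split into bytes (most-significant first): B9 B2 BE 7C.
In big-endian order the high byte comes first in memory.
So the memory order matches the most-significant-first order: B9 B2 BE 7C.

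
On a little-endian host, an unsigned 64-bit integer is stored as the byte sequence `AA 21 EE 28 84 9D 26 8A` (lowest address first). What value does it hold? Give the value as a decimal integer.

In little-endian order the low byte comes first in memory.
Reassemble most-significant byte first: 8A 26 9D 84 28 EE 21 AA → 0x8A269D8428EE21AA.
0x8A269D8428EE21AA = 9954817217296998826.

9954817217296998826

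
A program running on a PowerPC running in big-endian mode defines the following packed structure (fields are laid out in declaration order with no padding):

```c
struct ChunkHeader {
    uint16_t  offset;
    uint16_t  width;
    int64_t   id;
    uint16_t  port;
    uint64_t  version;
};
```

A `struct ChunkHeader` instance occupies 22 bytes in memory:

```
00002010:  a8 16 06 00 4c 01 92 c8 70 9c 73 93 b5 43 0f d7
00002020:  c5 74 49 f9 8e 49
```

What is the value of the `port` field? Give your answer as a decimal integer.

`port` follows `offset` (2 B), `width` (2 B), `id` (8 B), so it starts at offset 2 + 2 + 8 = 12 and occupies 2 bytes.
Bytes at offsets 12..13: B5 43.
Big-endian: lowest address holds the most-significant byte.
The bytes are already most-significant first: 0xB543.
0xB543 = 46403.

46403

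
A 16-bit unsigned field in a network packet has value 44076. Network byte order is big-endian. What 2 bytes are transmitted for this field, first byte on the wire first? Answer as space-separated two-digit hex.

44076 in hexadecimal, padded to 16 bits, is 0xAC2C.
Split into bytes (most-significant first): AC 2C.
In big-endian order the high byte comes first in memory.
So the memory order matches the most-significant-first order: AC 2C.

AC 2C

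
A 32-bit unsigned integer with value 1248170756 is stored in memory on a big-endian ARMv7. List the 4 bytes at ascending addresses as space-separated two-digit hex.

1248170756 in hexadecimal, padded to 32 bits, is 0x4A659304.
Split into bytes (most-significant first): 4A 65 93 04.
Big-endian stores the most-significant byte at the lowest address.
So the memory order matches the most-significant-first order: 4A 65 93 04.

4A 65 93 04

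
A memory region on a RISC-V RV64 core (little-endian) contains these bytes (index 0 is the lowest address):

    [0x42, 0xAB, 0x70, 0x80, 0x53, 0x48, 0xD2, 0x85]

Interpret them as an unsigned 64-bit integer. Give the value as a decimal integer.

In little-endian order the low byte comes first in memory.
Reassemble most-significant byte first: 85 D2 48 53 80 70 AB 42 → 0x85D248538070AB42.
0x85D248538070AB42 = 9642849275628006210.

9642849275628006210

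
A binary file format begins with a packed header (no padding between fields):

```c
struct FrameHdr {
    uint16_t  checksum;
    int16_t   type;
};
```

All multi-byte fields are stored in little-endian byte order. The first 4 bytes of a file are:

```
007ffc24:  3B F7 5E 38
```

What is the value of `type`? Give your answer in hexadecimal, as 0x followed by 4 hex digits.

0x385E

`type` follows `checksum` (2 bytes), so it starts at byte offset 2 and occupies 2 bytes.
Bytes at offsets 2..3: 5E 38.
Little-endian stores the least-significant byte at the lowest address.
Reassemble most-significant byte first: 38 5E → 0x385E.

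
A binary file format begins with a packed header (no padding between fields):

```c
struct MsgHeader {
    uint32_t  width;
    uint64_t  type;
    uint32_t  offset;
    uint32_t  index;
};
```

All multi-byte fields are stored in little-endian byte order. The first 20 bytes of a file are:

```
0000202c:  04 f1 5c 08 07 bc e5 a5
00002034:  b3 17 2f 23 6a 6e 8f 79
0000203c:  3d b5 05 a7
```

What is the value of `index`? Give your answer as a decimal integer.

`index` follows `width` (4 B), `type` (8 B), `offset` (4 B), so it starts at offset 4 + 8 + 4 = 16 and occupies 4 bytes.
Bytes at offsets 16..19: 3D B5 05 A7.
Little-endian: lowest address holds the least-significant byte.
Reassemble most-significant byte first: A7 05 B5 3D → 0xA705B53D.
0xA705B53D = 2802169149.

2802169149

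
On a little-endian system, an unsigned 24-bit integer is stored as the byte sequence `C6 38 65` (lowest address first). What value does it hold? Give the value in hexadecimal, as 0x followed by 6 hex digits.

0x6538C6

Little-endian: lowest address holds the least-significant byte.
Reassemble most-significant byte first: 65 38 C6 → 0x6538C6.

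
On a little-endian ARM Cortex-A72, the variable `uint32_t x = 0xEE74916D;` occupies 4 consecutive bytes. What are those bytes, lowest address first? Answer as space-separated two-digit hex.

6D 91 74 EE

Split into bytes (most-significant first): EE 74 91 6D.
Little-endian: lowest address holds the least-significant byte.
So at ascending addresses the bytes are 6D 91 74 EE.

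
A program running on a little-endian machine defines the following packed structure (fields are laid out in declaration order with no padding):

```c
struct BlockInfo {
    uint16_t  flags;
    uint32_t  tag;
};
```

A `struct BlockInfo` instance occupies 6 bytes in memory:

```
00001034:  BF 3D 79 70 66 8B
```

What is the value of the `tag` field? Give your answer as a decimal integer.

`tag` follows `flags` (2 bytes), so it starts at byte offset 2 and occupies 4 bytes.
Bytes at offsets 2..5: 79 70 66 8B.
In little-endian order the low byte comes first in memory.
Reassemble most-significant byte first: 8B 66 70 79 → 0x8B667079.
0x8B667079 = 2338746489.

2338746489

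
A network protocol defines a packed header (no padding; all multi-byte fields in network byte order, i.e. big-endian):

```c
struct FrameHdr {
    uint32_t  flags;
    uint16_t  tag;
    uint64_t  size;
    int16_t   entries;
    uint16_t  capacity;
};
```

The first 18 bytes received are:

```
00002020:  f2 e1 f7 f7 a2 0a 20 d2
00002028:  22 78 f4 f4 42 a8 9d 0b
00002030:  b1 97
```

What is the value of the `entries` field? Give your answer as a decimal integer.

-25333

`entries` follows `flags` (4 B), `tag` (2 B), `size` (8 B), so it starts at offset 4 + 2 + 8 = 14 and occupies 2 bytes.
Bytes at offsets 14..15: 9D 0B.
In big-endian order the high byte comes first in memory.
The bytes are already most-significant first: 0x9D0B.
Top bit is set, so as a signed 16-bit value this is 0x9D0B − 2^16 = -25333.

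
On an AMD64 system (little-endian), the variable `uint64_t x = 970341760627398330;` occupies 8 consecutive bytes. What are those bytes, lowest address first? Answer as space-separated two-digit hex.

BA 56 EC B0 B0 58 77 0D

970341760627398330 in hexadecimal, padded to 64 bits, is 0x0D7758B0B0EC56BA.
Split into bytes (most-significant first): 0D 77 58 B0 B0 EC 56 BA.
In little-endian order the low byte comes first in memory.
So at ascending addresses the bytes are BA 56 EC B0 B0 58 77 0D.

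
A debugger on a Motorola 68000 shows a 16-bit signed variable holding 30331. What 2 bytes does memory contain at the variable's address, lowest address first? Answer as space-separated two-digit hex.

30331 in hexadecimal, padded to 16 bits, is 0x767B.
Split into bytes (most-significant first): 76 7B.
Big-endian stores the most-significant byte at the lowest address.
So the memory order matches the most-significant-first order: 76 7B.

76 7B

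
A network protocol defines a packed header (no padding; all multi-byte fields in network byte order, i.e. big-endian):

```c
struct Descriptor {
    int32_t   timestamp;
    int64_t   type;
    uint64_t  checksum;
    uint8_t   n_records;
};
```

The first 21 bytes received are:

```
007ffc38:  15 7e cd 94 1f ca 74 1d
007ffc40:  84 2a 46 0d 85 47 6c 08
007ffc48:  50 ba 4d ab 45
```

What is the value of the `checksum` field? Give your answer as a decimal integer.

`checksum` follows `timestamp` (4 B), `type` (8 B), so it starts at offset 4 + 8 = 12 and occupies 8 bytes.
Bytes at offsets 12..19: 85 47 6C 08 50 BA 4D AB.
In big-endian order the high byte comes first in memory.
The bytes are already most-significant first: 0x85476C0850BA4DAB.
0x85476C0850BA4DAB = 9603763513360797099.

9603763513360797099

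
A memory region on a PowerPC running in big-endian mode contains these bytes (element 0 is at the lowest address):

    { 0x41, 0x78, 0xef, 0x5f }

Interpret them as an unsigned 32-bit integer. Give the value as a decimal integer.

In big-endian order the high byte comes first in memory.
The bytes are already most-significant first: 0x4178EF5F.
0x4178EF5F = 1098444639.

1098444639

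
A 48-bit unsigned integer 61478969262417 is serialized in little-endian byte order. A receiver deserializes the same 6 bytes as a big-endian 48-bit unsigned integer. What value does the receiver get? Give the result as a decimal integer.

89889893837367

61478969262417 in 48-bit hexadecimal is 0x37EA301FC151.
Stored little-endian, the bytes at ascending addresses are 51 C1 1F 30 EA 37.
Read back as big-endian, the last byte is least significant, giving 0x51C11F30EA37.
0x51C11F30EA37 = 89889893837367.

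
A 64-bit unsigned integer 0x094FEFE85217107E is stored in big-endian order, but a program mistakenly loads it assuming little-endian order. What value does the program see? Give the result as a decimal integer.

Stored big-endian, the bytes at ascending addresses are 09 4F EF E8 52 17 10 7E.
Read back as little-endian, the first byte is least significant, giving 0x7E101752E8EF4F09.
0x7E101752E8EF4F09 = 9083786093269045001.

9083786093269045001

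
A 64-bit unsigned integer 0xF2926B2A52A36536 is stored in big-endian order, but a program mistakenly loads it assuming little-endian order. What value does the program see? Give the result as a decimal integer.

3919718623990223602

Stored big-endian, the bytes at ascending addresses are F2 92 6B 2A 52 A3 65 36.
Read back as little-endian, the first byte is least significant, giving 0x3665A3522A6B92F2.
0x3665A3522A6B92F2 = 3919718623990223602.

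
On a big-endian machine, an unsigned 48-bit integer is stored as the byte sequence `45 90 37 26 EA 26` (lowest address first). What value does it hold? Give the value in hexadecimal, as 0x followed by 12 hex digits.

In big-endian order the high byte comes first in memory.
The bytes are already most-significant first: 0x45903726EA26.

0x45903726EA26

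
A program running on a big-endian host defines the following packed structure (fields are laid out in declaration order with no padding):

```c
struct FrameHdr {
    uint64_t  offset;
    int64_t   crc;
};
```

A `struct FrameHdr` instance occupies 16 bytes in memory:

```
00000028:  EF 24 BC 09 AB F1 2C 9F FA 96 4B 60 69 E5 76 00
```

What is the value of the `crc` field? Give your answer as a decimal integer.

`crc` follows `offset` (8 bytes), so it starts at byte offset 8 and occupies 8 bytes.
Bytes at offsets 8..15: FA 96 4B 60 69 E5 76 00.
Big-endian stores the most-significant byte at the lowest address.
The bytes are already most-significant first: 0xFA964B6069E57600.
Top bit is set, so as a signed 64-bit value this is 0xFA964B6069E57600 − 2^64 = -390041440255379968.

-390041440255379968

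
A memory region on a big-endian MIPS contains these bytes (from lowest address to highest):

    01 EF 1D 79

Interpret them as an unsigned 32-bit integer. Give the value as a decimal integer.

32447865

Big-endian: lowest address holds the most-significant byte.
The bytes are already most-significant first: 0x01EF1D79.
0x01EF1D79 = 32447865.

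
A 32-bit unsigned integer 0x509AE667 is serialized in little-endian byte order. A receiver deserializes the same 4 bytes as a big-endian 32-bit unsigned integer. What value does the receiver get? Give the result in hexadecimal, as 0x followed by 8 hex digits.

0x67E69A50

Stored little-endian, the bytes at ascending addresses are 67 E6 9A 50.
Read back as big-endian, the last byte is least significant, giving 0x67E69A50.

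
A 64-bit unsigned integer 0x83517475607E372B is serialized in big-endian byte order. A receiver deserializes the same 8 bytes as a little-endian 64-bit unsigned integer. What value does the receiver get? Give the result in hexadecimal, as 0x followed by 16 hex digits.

0x2B377E6075745183

Stored big-endian, the bytes at ascending addresses are 83 51 74 75 60 7E 37 2B.
Read back as little-endian, the first byte is least significant, giving 0x2B377E6075745183.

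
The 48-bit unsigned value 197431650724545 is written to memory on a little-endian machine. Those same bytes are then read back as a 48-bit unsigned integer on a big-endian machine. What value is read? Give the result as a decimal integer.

212937635762355

197431650724545 in 48-bit hexadecimal is 0xB3902368AAC1.
Stored little-endian, the bytes at ascending addresses are C1 AA 68 23 90 B3.
Read back as big-endian, the last byte is least significant, giving 0xC1AA682390B3.
0xC1AA682390B3 = 212937635762355.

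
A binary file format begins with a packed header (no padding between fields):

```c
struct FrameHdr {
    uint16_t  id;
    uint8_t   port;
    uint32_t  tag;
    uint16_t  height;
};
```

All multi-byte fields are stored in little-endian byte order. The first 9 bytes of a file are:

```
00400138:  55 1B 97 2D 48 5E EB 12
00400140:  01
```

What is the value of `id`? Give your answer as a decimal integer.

6997

`id` is the first field, at byte offset 0, occupying 2 bytes.
Bytes at offsets 0..1: 55 1B.
Little-endian stores the least-significant byte at the lowest address.
Reassemble most-significant byte first: 1B 55 → 0x1B55.
0x1B55 = 6997.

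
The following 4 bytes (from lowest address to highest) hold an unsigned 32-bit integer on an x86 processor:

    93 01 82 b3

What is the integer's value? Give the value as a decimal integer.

3011641747

In little-endian order the low byte comes first in memory.
Reassemble most-significant byte first: B3 82 01 93 → 0xB3820193.
0xB3820193 = 3011641747.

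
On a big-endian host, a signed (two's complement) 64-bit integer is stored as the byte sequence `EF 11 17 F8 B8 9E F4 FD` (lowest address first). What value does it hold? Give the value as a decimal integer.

In big-endian order the high byte comes first in memory.
The bytes are already most-significant first: 0xEF1117F8B89EF4FD.
Top bit is set, so as a signed 64-bit value this is 0xEF1117F8B89EF4FD − 2^64 = -1220167667023940355.

-1220167667023940355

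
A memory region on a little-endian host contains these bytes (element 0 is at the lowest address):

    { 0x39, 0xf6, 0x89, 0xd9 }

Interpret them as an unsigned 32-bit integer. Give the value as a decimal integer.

3649697337

In little-endian order the low byte comes first in memory.
Reassemble most-significant byte first: D9 89 F6 39 → 0xD989F639.
0xD989F639 = 3649697337.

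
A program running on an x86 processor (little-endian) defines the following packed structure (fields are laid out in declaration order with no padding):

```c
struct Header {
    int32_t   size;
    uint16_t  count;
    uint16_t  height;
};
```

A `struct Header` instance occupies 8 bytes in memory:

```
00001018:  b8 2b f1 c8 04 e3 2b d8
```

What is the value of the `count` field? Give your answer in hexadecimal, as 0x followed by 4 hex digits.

`count` follows `size` (4 bytes), so it starts at byte offset 4 and occupies 2 bytes.
Bytes at offsets 4..5: 04 E3.
In little-endian order the low byte comes first in memory.
Reassemble most-significant byte first: E3 04 → 0xE304.

0xE304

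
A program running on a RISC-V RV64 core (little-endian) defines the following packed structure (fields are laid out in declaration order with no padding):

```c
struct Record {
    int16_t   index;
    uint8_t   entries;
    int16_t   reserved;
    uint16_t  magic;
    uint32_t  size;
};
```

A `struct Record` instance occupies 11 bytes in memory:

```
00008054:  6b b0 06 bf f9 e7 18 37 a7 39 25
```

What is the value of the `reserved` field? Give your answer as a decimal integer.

-1601

`reserved` follows `index` (2 B), `entries` (1 B), so it starts at offset 2 + 1 = 3 and occupies 2 bytes.
Bytes at offsets 3..4: BF F9.
Little-endian: lowest address holds the least-significant byte.
Reassemble most-significant byte first: F9 BF → 0xF9BF.
Top bit is set, so as a signed 16-bit value this is 0xF9BF − 2^16 = -1601.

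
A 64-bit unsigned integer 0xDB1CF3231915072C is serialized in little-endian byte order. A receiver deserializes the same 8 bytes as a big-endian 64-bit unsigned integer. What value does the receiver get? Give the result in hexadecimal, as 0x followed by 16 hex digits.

Stored little-endian, the bytes at ascending addresses are 2C 07 15 19 23 F3 1C DB.
Read back as big-endian, the last byte is least significant, giving 0x2C07151923F31CDB.

0x2C07151923F31CDB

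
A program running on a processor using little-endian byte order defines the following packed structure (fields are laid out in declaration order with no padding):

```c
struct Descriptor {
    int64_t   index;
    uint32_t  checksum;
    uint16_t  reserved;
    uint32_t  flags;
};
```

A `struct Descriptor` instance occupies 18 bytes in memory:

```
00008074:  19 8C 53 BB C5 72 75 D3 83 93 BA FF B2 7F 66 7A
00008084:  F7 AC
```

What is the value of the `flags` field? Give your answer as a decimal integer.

2901899878

`flags` follows `index` (8 B), `checksum` (4 B), `reserved` (2 B), so it starts at offset 8 + 4 + 2 = 14 and occupies 4 bytes.
Bytes at offsets 14..17: 66 7A F7 AC.
Little-endian stores the least-significant byte at the lowest address.
Reassemble most-significant byte first: AC F7 7A 66 → 0xACF77A66.
0xACF77A66 = 2901899878.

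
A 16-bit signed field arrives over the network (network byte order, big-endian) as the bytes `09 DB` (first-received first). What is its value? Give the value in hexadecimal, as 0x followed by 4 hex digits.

0x09DB

Big-endian stores the most-significant byte at the lowest address.
The bytes are already most-significant first: 0x09DB.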